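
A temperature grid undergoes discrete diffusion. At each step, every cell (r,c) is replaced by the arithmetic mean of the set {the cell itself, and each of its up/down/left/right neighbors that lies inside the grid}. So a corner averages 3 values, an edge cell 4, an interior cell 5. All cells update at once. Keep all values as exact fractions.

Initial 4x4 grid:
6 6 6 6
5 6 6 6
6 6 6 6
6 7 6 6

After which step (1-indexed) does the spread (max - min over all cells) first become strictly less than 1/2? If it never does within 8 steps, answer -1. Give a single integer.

Step 1: max=19/3, min=17/3, spread=2/3
Step 2: max=751/120, min=689/120, spread=31/60
Step 3: max=7367/1200, min=6269/1080, spread=3613/10800
  -> spread < 1/2 first at step 3
Step 4: max=660151/108000, min=37987/6480, spread=81103/324000
Step 5: max=6572897/1080000, min=5716109/972000, spread=1994983/9720000
Step 6: max=58973587/9720000, min=34456987/5832000, spread=2317913/14580000
Step 7: max=5888803277/972000000, min=5181640469/874800000, spread=1182824803/8748000000
Step 8: max=52932999067/8748000000, min=31169190307/5248800000, spread=1476522833/13122000000

Answer: 3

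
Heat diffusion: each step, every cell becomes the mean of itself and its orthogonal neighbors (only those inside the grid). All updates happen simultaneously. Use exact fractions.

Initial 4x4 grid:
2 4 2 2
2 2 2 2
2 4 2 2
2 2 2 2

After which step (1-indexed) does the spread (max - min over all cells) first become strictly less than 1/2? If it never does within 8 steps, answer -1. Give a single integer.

Answer: 3

Derivation:
Step 1: max=14/5, min=2, spread=4/5
Step 2: max=157/60, min=2, spread=37/60
Step 3: max=2699/1080, min=413/200, spread=293/675
  -> spread < 1/2 first at step 3
Step 4: max=52459/21600, min=7591/3600, spread=6913/21600
Step 5: max=471367/194400, min=43001/20000, spread=333733/1215000
Step 6: max=69713009/29160000, min=7022383/3240000, spread=3255781/14580000
Step 7: max=2081511299/874800000, min=212976733/97200000, spread=82360351/437400000
Step 8: max=61953022841/26244000000, min=6422651911/2916000000, spread=2074577821/13122000000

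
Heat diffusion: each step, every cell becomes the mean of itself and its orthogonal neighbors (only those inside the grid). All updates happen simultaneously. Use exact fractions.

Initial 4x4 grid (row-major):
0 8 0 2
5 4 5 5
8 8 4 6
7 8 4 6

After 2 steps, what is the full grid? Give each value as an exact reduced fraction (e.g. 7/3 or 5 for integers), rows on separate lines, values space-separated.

After step 1:
  13/3 3 15/4 7/3
  17/4 6 18/5 9/2
  7 32/5 27/5 21/4
  23/3 27/4 11/2 16/3
After step 2:
  139/36 205/48 761/240 127/36
  259/48 93/20 93/20 941/240
  1519/240 631/100 523/100 1229/240
  257/36 1579/240 1379/240 193/36

Answer: 139/36 205/48 761/240 127/36
259/48 93/20 93/20 941/240
1519/240 631/100 523/100 1229/240
257/36 1579/240 1379/240 193/36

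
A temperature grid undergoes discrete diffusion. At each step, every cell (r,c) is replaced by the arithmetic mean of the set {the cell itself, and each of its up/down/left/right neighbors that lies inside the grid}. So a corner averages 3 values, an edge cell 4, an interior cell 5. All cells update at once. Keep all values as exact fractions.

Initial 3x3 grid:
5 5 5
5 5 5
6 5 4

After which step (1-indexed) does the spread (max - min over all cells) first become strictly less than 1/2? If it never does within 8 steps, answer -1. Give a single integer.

Step 1: max=16/3, min=14/3, spread=2/3
Step 2: max=187/36, min=173/36, spread=7/18
  -> spread < 1/2 first at step 2
Step 3: max=2209/432, min=2111/432, spread=49/216
Step 4: max=35071/6912, min=34049/6912, spread=511/3456
Step 5: max=419029/82944, min=410411/82944, spread=4309/41472
Step 6: max=5012935/995328, min=4940345/995328, spread=36295/497664
Step 7: max=60025453/11943936, min=59413907/11943936, spread=305773/5971968
Step 8: max=719212111/143327232, min=714060209/143327232, spread=2575951/71663616

Answer: 2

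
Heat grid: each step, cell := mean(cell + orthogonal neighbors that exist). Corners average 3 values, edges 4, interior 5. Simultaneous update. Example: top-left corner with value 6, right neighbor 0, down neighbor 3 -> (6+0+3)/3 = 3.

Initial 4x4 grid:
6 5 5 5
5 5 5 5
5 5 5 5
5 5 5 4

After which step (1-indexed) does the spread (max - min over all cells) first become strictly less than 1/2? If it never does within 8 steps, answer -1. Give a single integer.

Answer: 3

Derivation:
Step 1: max=16/3, min=14/3, spread=2/3
Step 2: max=95/18, min=85/18, spread=5/9
Step 3: max=1121/216, min=1039/216, spread=41/108
  -> spread < 1/2 first at step 3
Step 4: max=33443/6480, min=31357/6480, spread=1043/3240
Step 5: max=997553/194400, min=946447/194400, spread=25553/97200
Step 6: max=29805863/5832000, min=28514137/5832000, spread=645863/2916000
Step 7: max=891025973/174960000, min=858574027/174960000, spread=16225973/87480000
Step 8: max=26653340783/5248800000, min=25834659217/5248800000, spread=409340783/2624400000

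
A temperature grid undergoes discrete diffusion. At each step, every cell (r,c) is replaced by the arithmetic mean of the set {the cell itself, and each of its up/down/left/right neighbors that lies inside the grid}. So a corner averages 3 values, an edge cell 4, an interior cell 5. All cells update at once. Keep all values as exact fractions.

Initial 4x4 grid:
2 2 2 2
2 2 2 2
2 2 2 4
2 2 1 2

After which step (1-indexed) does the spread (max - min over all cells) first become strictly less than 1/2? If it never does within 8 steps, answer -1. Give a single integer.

Step 1: max=5/2, min=7/4, spread=3/4
Step 2: max=143/60, min=15/8, spread=61/120
Step 3: max=447/200, min=139/72, spread=137/450
  -> spread < 1/2 first at step 3
Step 4: max=118559/54000, min=21077/10800, spread=6587/27000
Step 5: max=388429/180000, min=637619/324000, spread=153883/810000
Step 6: max=103938083/48600000, min=19302419/9720000, spread=1856497/12150000
Step 7: max=344180897/162000000, min=116535031/58320000, spread=92126149/729000000
Step 8: max=10270468489/4860000000, min=17580933527/8748000000, spread=2264774383/21870000000

Answer: 3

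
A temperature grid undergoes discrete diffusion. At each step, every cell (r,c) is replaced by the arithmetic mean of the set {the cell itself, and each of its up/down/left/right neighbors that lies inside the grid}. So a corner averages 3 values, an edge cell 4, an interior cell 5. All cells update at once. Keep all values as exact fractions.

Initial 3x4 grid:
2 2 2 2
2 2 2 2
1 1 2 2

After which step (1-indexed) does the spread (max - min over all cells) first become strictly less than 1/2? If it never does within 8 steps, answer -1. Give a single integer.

Answer: 2

Derivation:
Step 1: max=2, min=4/3, spread=2/3
Step 2: max=2, min=55/36, spread=17/36
  -> spread < 1/2 first at step 2
Step 3: max=2, min=218/135, spread=52/135
Step 4: max=3553/1800, min=217951/129600, spread=7573/25920
Step 5: max=52783/27000, min=13382999/7776000, spread=363701/1555200
Step 6: max=1392587/720000, min=817266001/466560000, spread=681043/3732480
Step 7: max=372917911/194400000, min=49617862859/27993600000, spread=163292653/1119744000
Step 8: max=11106860837/5832000000, min=3004404115681/1679616000000, spread=1554974443/13436928000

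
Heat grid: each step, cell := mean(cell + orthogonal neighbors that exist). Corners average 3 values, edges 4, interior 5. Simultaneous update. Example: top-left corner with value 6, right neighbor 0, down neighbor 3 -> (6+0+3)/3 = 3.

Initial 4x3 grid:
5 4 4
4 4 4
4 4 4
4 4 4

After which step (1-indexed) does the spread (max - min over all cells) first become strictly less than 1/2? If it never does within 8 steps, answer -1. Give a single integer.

Step 1: max=13/3, min=4, spread=1/3
  -> spread < 1/2 first at step 1
Step 2: max=77/18, min=4, spread=5/18
Step 3: max=905/216, min=4, spread=41/216
Step 4: max=107897/25920, min=4, spread=4217/25920
Step 5: max=6429949/1555200, min=28879/7200, spread=38417/311040
Step 6: max=384448211/93312000, min=578597/144000, spread=1903471/18662400
Step 7: max=22995869089/5598720000, min=17395759/4320000, spread=18038617/223948800
Step 8: max=1376960982851/335923200000, min=1568126759/388800000, spread=883978523/13436928000

Answer: 1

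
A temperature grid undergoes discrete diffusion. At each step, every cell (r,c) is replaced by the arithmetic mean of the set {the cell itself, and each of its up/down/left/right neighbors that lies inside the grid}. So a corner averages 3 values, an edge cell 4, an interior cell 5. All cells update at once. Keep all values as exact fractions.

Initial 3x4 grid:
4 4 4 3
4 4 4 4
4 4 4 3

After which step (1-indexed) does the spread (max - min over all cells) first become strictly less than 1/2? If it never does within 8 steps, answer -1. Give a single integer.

Answer: 2

Derivation:
Step 1: max=4, min=7/2, spread=1/2
Step 2: max=4, min=131/36, spread=13/36
  -> spread < 1/2 first at step 2
Step 3: max=4, min=5323/1440, spread=437/1440
Step 4: max=1145/288, min=12137/3240, spread=2977/12960
Step 5: max=8921/2250, min=19520179/5184000, spread=206761/1036800
Step 6: max=2841853/720000, min=1178351321/311040000, spread=1973167/12441600
Step 7: max=127541239/32400000, min=70931191339/18662400000, spread=101302493/746496000
Step 8: max=30518658829/7776000000, min=4270178404001/1119744000000, spread=996067739/8957952000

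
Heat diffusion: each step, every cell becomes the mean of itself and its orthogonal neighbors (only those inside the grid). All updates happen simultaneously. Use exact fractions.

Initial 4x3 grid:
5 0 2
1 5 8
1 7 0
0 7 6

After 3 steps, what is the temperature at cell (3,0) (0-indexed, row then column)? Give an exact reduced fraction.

Answer: 1481/432

Derivation:
Step 1: cell (3,0) = 8/3
Step 2: cell (3,0) = 119/36
Step 3: cell (3,0) = 1481/432
Full grid after step 3:
  231/80 2869/900 1913/540
  7259/2400 21431/6000 3469/900
  23917/7200 7617/2000 15721/3600
  1481/432 1223/300 475/108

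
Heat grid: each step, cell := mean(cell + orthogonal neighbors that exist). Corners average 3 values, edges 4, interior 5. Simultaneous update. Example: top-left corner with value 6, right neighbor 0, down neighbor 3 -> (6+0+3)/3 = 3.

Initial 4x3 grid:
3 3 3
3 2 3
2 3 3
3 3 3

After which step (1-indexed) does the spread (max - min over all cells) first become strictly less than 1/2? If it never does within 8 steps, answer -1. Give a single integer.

Answer: 2

Derivation:
Step 1: max=3, min=5/2, spread=1/2
Step 2: max=3, min=631/240, spread=89/240
  -> spread < 1/2 first at step 2
Step 3: max=2311/800, min=6493/2400, spread=11/60
Step 4: max=62183/21600, min=592453/216000, spread=29377/216000
Step 5: max=1535483/540000, min=745829/270000, spread=1753/21600
Step 6: max=110301959/38880000, min=16012193/5760000, spread=71029/1244160
Step 7: max=6589376381/2332800000, min=10825283771/3888000000, spread=7359853/182250000
Step 8: max=131598664193/46656000000, min=57853855433/20736000000, spread=45679663/1492992000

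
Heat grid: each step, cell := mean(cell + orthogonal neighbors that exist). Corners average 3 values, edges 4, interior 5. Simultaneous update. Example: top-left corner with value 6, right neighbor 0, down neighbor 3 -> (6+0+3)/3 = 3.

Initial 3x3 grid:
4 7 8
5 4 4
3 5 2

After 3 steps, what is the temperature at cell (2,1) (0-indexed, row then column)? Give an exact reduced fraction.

Answer: 1981/480

Derivation:
Step 1: cell (2,1) = 7/2
Step 2: cell (2,1) = 33/8
Step 3: cell (2,1) = 1981/480
Full grid after step 3:
  2203/432 14911/2880 2305/432
  1637/360 5717/1200 2261/480
  917/216 1981/480 116/27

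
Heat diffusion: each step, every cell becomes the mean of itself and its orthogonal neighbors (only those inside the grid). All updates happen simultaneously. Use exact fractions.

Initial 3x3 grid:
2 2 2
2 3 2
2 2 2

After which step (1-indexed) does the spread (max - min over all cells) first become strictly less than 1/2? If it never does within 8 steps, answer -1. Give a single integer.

Step 1: max=9/4, min=2, spread=1/4
  -> spread < 1/2 first at step 1
Step 2: max=56/25, min=169/80, spread=51/400
Step 3: max=10423/4800, min=767/360, spread=589/14400
Step 4: max=64943/30000, min=617081/288000, spread=31859/1440000
Step 5: max=37251607/17280000, min=3864721/1800000, spread=751427/86400000
Step 6: max=232634687/108000000, min=2228663129/1036800000, spread=23149331/5184000000
Step 7: max=133898654263/62208000000, min=13934931889/6480000000, spread=616540643/311040000000
Step 8: max=836712453983/388800000000, min=8028892008761/3732480000000, spread=17737747379/18662400000000

Answer: 1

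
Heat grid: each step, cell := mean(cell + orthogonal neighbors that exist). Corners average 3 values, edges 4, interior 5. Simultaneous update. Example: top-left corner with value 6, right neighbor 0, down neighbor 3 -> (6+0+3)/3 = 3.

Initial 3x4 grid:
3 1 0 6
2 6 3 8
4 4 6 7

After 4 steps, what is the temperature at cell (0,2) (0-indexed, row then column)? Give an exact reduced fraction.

Answer: 428993/108000

Derivation:
Step 1: cell (0,2) = 5/2
Step 2: cell (0,2) = 107/30
Step 3: cell (0,2) = 13289/3600
Step 4: cell (0,2) = 428993/108000
Full grid after step 4:
  134987/43200 39647/12000 428993/108000 143129/32400
  2918969/864000 1368871/360000 49003/11250 532913/108000
  496861/129600 224099/54000 29201/6000 3523/675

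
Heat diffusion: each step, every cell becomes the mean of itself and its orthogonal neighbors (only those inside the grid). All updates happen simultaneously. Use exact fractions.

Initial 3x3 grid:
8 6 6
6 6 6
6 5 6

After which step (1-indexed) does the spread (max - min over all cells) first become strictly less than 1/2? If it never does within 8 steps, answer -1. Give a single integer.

Step 1: max=20/3, min=17/3, spread=1
Step 2: max=59/9, min=1373/240, spread=601/720
Step 3: max=853/135, min=12523/2160, spread=25/48
Step 4: max=202889/32400, min=764081/129600, spread=211/576
  -> spread < 1/2 first at step 4
Step 5: max=6012929/972000, min=46104307/7776000, spread=1777/6912
Step 6: max=717807851/116640000, min=2787019529/466560000, spread=14971/82944
Step 7: max=2678225167/437400000, min=167859257563/27993600000, spread=126121/995328
Step 8: max=2563807403309/419904000000, min=10105815691361/1679616000000, spread=1062499/11943936

Answer: 4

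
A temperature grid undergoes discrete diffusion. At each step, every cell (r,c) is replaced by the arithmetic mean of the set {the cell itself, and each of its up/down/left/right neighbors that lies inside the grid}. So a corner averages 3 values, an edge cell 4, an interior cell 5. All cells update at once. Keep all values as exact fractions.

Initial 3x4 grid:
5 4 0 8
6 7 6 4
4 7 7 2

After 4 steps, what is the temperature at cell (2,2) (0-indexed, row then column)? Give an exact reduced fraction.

Answer: 1115201/216000

Derivation:
Step 1: cell (2,2) = 11/2
Step 2: cell (2,2) = 1253/240
Step 3: cell (2,2) = 38123/7200
Step 4: cell (2,2) = 1115201/216000
Full grid after step 4:
  110101/21600 59947/12000 170221/36000 12557/2700
  2326097/432000 234127/45000 901883/180000 257129/54000
  22483/4050 1183921/216000 1115201/216000 323543/64800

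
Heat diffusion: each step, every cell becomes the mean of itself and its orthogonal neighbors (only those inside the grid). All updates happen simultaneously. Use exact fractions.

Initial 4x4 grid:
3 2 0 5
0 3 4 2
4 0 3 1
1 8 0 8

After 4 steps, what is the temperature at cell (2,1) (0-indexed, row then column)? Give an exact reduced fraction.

Answer: 463271/180000

Derivation:
Step 1: cell (2,1) = 18/5
Step 2: cell (2,1) = 21/10
Step 3: cell (2,1) = 17261/6000
Step 4: cell (2,1) = 463271/180000
Full grid after step 4:
  70379/32400 470311/216000 531407/216000 164783/64800
  474451/216000 219449/90000 447293/180000 297571/108000
  574259/216000 463271/180000 17599/6000 104089/36000
  7157/2592 164561/54000 54077/18000 11587/3600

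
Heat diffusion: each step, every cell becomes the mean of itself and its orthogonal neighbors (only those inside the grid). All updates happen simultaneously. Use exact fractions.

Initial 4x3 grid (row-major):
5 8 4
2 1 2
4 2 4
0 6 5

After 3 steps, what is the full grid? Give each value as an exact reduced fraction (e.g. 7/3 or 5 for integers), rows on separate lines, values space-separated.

After step 1:
  5 9/2 14/3
  3 3 11/4
  2 17/5 13/4
  10/3 13/4 5
After step 2:
  25/6 103/24 143/36
  13/4 333/100 41/12
  44/15 149/50 18/5
  103/36 899/240 23/6
After step 3:
  281/72 28369/7200 841/216
  171/50 10361/3000 12887/3600
  5411/1800 19907/6000 1383/400
  6869/2160 48313/14400 2683/720

Answer: 281/72 28369/7200 841/216
171/50 10361/3000 12887/3600
5411/1800 19907/6000 1383/400
6869/2160 48313/14400 2683/720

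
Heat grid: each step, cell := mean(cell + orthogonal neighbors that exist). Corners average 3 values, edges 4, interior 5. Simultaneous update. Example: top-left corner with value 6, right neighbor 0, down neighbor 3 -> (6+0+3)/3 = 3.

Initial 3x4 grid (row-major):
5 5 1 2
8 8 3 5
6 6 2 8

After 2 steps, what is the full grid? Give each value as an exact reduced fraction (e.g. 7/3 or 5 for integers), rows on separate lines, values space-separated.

After step 1:
  6 19/4 11/4 8/3
  27/4 6 19/5 9/2
  20/3 11/2 19/4 5
After step 2:
  35/6 39/8 419/120 119/36
  305/48 134/25 109/25 479/120
  227/36 275/48 381/80 19/4

Answer: 35/6 39/8 419/120 119/36
305/48 134/25 109/25 479/120
227/36 275/48 381/80 19/4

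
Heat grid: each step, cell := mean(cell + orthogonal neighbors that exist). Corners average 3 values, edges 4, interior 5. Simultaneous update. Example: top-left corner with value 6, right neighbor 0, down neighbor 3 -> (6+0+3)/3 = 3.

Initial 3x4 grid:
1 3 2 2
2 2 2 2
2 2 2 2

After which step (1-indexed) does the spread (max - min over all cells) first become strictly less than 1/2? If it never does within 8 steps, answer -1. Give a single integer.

Step 1: max=9/4, min=7/4, spread=1/2
Step 2: max=169/80, min=23/12, spread=47/240
  -> spread < 1/2 first at step 2
Step 3: max=5009/2400, min=9373/4800, spread=43/320
Step 4: max=44489/21600, min=85343/43200, spread=727/8640
Step 5: max=4424531/2160000, min=34443493/17280000, spread=63517/1152000
Step 6: max=39752711/19440000, min=310583963/155520000, spread=297509/6220800
Step 7: max=1188860087/583200000, min=18703315417/9331200000, spread=12737839/373248000
Step 8: max=35626884179/17496000000, min=1123613018603/559872000000, spread=131578201/4478976000

Answer: 2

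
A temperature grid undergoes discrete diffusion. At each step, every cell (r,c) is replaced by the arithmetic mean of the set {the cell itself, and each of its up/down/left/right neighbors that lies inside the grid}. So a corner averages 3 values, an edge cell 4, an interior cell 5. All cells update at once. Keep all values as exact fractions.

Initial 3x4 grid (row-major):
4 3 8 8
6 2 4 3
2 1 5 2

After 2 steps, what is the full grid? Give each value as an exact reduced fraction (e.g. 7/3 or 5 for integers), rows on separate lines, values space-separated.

After step 1:
  13/3 17/4 23/4 19/3
  7/2 16/5 22/5 17/4
  3 5/2 3 10/3
After step 2:
  145/36 263/60 311/60 49/9
  421/120 357/100 103/25 1099/240
  3 117/40 397/120 127/36

Answer: 145/36 263/60 311/60 49/9
421/120 357/100 103/25 1099/240
3 117/40 397/120 127/36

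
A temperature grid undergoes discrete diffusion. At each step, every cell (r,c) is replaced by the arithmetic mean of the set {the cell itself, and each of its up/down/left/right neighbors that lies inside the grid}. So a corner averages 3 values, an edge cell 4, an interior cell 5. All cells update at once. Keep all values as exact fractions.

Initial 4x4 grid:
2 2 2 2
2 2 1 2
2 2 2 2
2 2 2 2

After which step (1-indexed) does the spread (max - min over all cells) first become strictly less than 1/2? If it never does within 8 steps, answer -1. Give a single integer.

Step 1: max=2, min=7/4, spread=1/4
  -> spread < 1/2 first at step 1
Step 2: max=2, min=89/50, spread=11/50
Step 3: max=2, min=4433/2400, spread=367/2400
Step 4: max=1187/600, min=20029/10800, spread=1337/10800
Step 5: max=35531/18000, min=606331/324000, spread=33227/324000
Step 6: max=211951/108000, min=18225673/9720000, spread=849917/9720000
Step 7: max=3171467/1620000, min=549485653/291600000, spread=21378407/291600000
Step 8: max=948311657/486000000, min=16529537629/8748000000, spread=540072197/8748000000

Answer: 1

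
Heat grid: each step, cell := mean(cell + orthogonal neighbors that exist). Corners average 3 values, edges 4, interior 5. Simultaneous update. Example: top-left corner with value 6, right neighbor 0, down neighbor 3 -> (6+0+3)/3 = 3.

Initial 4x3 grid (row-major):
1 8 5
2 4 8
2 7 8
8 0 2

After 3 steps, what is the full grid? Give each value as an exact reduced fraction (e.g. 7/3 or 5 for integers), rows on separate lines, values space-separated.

Answer: 4619/1080 6923/1440 1049/180
178/45 76/15 437/80
761/180 5297/1200 3779/720
8297/2160 12637/2880 9647/2160

Derivation:
After step 1:
  11/3 9/2 7
  9/4 29/5 25/4
  19/4 21/5 25/4
  10/3 17/4 10/3
After step 2:
  125/36 629/120 71/12
  247/60 23/5 253/40
  109/30 101/20 601/120
  37/9 907/240 83/18
After step 3:
  4619/1080 6923/1440 1049/180
  178/45 76/15 437/80
  761/180 5297/1200 3779/720
  8297/2160 12637/2880 9647/2160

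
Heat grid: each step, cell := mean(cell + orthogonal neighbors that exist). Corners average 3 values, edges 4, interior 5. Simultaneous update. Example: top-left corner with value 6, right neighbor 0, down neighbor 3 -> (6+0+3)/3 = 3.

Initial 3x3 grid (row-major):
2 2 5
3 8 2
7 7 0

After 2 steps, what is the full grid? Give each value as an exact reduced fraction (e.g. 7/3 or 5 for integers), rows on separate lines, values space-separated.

After step 1:
  7/3 17/4 3
  5 22/5 15/4
  17/3 11/2 3
After step 2:
  139/36 839/240 11/3
  87/20 229/50 283/80
  97/18 557/120 49/12

Answer: 139/36 839/240 11/3
87/20 229/50 283/80
97/18 557/120 49/12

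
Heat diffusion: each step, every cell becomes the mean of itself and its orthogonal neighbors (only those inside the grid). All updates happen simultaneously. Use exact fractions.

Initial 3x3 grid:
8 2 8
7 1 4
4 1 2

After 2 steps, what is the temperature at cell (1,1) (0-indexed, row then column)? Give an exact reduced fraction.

Answer: 37/10

Derivation:
Step 1: cell (1,1) = 3
Step 2: cell (1,1) = 37/10
Full grid after step 2:
  185/36 217/48 79/18
  53/12 37/10 55/16
  11/3 17/6 97/36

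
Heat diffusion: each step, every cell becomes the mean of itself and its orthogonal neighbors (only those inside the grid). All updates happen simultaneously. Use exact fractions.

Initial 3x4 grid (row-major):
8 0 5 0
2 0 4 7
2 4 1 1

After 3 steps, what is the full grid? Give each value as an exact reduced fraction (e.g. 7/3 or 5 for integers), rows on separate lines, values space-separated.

After step 1:
  10/3 13/4 9/4 4
  3 2 17/5 3
  8/3 7/4 5/2 3
After step 2:
  115/36 65/24 129/40 37/12
  11/4 67/25 263/100 67/20
  89/36 107/48 213/80 17/6
After step 3:
  623/216 10627/3600 1747/600 1159/360
  3329/1200 5199/2000 5819/2000 3569/1200
  1073/432 18079/7200 2071/800 2123/720

Answer: 623/216 10627/3600 1747/600 1159/360
3329/1200 5199/2000 5819/2000 3569/1200
1073/432 18079/7200 2071/800 2123/720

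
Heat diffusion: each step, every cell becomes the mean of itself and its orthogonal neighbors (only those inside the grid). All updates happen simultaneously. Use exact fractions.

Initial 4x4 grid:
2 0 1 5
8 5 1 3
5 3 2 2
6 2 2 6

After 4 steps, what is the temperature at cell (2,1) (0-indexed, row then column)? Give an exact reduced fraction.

Answer: 125299/36000

Derivation:
Step 1: cell (2,1) = 17/5
Step 2: cell (2,1) = 351/100
Step 3: cell (2,1) = 21137/6000
Step 4: cell (2,1) = 125299/36000
Full grid after step 4:
  221267/64800 650753/216000 191531/72000 6139/2400
  12452/3375 585581/180000 33569/12000 97723/36000
  106201/27000 125299/36000 109261/36000 309397/108000
  256793/64800 773603/216000 677219/216000 194303/64800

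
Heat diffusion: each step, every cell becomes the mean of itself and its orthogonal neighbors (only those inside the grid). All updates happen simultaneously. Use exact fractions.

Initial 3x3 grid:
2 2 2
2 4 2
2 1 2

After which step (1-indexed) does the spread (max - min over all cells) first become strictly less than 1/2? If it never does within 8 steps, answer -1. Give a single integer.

Step 1: max=5/2, min=5/3, spread=5/6
Step 2: max=239/100, min=467/240, spread=533/1200
  -> spread < 1/2 first at step 2
Step 3: max=5539/2400, min=4447/2160, spread=5381/21600
Step 4: max=24287/10800, min=1816523/864000, spread=126437/864000
Step 5: max=19277351/8640000, min=16619143/7776000, spread=7304729/77760000
Step 6: max=28646111/12960000, min=6686251907/3110400000, spread=188814733/3110400000
Step 7: max=22842063353/10368000000, min=60541089487/27993600000, spread=11324815661/279936000000
Step 8: max=307193609947/139968000000, min=24269568491963/11197440000000, spread=101973434599/3732480000000

Answer: 2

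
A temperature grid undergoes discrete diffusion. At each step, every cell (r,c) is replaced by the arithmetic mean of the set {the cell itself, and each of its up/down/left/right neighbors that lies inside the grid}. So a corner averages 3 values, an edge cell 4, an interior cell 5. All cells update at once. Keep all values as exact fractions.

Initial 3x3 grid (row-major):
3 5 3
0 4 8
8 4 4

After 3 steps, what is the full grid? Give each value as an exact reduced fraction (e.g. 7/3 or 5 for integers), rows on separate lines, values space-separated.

Answer: 3971/1080 6511/1600 4861/1080
56099/14400 25763/6000 67799/14400
1003/240 16381/3600 10487/2160

Derivation:
After step 1:
  8/3 15/4 16/3
  15/4 21/5 19/4
  4 5 16/3
After step 2:
  61/18 319/80 83/18
  877/240 429/100 1177/240
  17/4 139/30 181/36
After step 3:
  3971/1080 6511/1600 4861/1080
  56099/14400 25763/6000 67799/14400
  1003/240 16381/3600 10487/2160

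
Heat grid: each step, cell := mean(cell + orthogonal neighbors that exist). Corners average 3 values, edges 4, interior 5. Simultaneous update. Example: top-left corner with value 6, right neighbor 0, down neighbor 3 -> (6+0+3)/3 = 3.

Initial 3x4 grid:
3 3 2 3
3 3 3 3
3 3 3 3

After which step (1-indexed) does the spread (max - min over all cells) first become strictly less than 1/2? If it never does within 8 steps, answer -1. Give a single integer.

Step 1: max=3, min=8/3, spread=1/3
  -> spread < 1/2 first at step 1
Step 2: max=3, min=329/120, spread=31/120
Step 3: max=3, min=3029/1080, spread=211/1080
Step 4: max=5353/1800, min=307103/108000, spread=14077/108000
Step 5: max=320317/108000, min=2775593/972000, spread=5363/48600
Step 6: max=177131/60000, min=83739191/29160000, spread=93859/1166400
Step 7: max=286263533/97200000, min=5038525519/1749600000, spread=4568723/69984000
Step 8: max=8566381111/2916000000, min=303147564371/104976000000, spread=8387449/167961600

Answer: 1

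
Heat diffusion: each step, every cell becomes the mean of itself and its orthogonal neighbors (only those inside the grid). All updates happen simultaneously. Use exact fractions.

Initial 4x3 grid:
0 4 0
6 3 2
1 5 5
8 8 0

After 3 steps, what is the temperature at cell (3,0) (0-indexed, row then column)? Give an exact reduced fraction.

Step 1: cell (3,0) = 17/3
Step 2: cell (3,0) = 191/36
Step 3: cell (3,0) = 10519/2160
Full grid after step 3:
  1297/432 37483/14400 371/144
  3073/900 20057/6000 433/150
  7981/1800 8089/2000 6731/1800
  10519/2160 7497/1600 9119/2160

Answer: 10519/2160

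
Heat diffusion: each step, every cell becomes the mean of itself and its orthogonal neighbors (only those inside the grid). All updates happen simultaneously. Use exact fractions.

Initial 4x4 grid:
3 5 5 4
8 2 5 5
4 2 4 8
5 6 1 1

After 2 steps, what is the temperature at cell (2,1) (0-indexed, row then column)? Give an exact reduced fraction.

Answer: 81/20

Derivation:
Step 1: cell (2,1) = 18/5
Step 2: cell (2,1) = 81/20
Full grid after step 2:
  40/9 547/120 521/120 179/36
  281/60 101/25 457/100 283/60
  22/5 81/20 193/50 13/3
  53/12 151/40 83/24 65/18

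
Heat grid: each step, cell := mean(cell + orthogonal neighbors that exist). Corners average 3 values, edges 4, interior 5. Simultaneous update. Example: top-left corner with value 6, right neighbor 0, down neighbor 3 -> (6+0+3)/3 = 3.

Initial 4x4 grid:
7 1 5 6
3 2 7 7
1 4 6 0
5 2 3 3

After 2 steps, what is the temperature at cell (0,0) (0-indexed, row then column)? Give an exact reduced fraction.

Answer: 32/9

Derivation:
Step 1: cell (0,0) = 11/3
Step 2: cell (0,0) = 32/9
Full grid after step 2:
  32/9 467/120 199/40 21/4
  407/120 94/25 451/100 51/10
  73/24 343/100 199/50 15/4
  113/36 19/6 13/4 19/6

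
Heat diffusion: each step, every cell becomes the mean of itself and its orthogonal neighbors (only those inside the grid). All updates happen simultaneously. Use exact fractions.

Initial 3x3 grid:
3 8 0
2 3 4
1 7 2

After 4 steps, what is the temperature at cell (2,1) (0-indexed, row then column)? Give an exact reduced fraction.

Step 1: cell (2,1) = 13/4
Step 2: cell (2,1) = 943/240
Step 3: cell (2,1) = 48101/14400
Step 4: cell (2,1) = 3090247/864000
Full grid after step 4:
  454741/129600 1592311/432000 153247/43200
  3091747/864000 415063/120000 3152747/864000
  219383/64800 3090247/864000 225083/64800

Answer: 3090247/864000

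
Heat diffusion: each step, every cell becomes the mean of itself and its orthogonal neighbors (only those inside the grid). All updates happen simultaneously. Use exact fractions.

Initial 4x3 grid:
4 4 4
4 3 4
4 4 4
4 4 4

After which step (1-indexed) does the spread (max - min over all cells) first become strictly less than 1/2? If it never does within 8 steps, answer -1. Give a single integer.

Answer: 1

Derivation:
Step 1: max=4, min=15/4, spread=1/4
  -> spread < 1/2 first at step 1
Step 2: max=4, min=377/100, spread=23/100
Step 3: max=1587/400, min=18389/4800, spread=131/960
Step 4: max=28409/7200, min=166249/43200, spread=841/8640
Step 5: max=5666627/1440000, min=66577949/17280000, spread=56863/691200
Step 6: max=50850457/12960000, min=600545659/155520000, spread=386393/6220800
Step 7: max=20315641187/5184000000, min=240438276869/62208000000, spread=26795339/497664000
Step 8: max=1217073850333/311040000000, min=14446104285871/3732480000000, spread=254051069/5971968000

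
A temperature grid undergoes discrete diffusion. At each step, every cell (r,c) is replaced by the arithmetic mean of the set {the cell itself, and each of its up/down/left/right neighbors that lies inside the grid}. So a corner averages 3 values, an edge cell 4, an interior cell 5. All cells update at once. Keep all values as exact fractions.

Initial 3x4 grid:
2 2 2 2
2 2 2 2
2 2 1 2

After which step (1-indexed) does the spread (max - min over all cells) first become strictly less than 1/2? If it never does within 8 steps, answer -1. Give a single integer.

Step 1: max=2, min=5/3, spread=1/3
  -> spread < 1/2 first at step 1
Step 2: max=2, min=209/120, spread=31/120
Step 3: max=2, min=1949/1080, spread=211/1080
Step 4: max=3553/1800, min=199103/108000, spread=14077/108000
Step 5: max=212317/108000, min=1803593/972000, spread=5363/48600
Step 6: max=117131/60000, min=54579191/29160000, spread=93859/1166400
Step 7: max=189063533/97200000, min=3288925519/1749600000, spread=4568723/69984000
Step 8: max=5650381111/2916000000, min=198171564371/104976000000, spread=8387449/167961600

Answer: 1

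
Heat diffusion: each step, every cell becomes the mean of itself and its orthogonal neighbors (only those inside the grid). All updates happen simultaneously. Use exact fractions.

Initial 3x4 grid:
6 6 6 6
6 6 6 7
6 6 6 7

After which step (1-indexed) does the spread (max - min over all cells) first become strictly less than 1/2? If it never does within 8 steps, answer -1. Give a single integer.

Step 1: max=20/3, min=6, spread=2/3
Step 2: max=233/36, min=6, spread=17/36
  -> spread < 1/2 first at step 2
Step 3: max=13807/2160, min=6, spread=847/2160
Step 4: max=205031/32400, min=1354/225, spread=2011/6480
Step 5: max=24458783/3888000, min=651713/108000, spread=199423/777600
Step 6: max=1460584867/233280000, min=13075249/2160000, spread=1938319/9331200
Step 7: max=87342477053/13996800000, min=1179844199/194400000, spread=95747789/559872000
Step 8: max=5226417255127/839808000000, min=70957143941/11664000000, spread=940023131/6718464000

Answer: 2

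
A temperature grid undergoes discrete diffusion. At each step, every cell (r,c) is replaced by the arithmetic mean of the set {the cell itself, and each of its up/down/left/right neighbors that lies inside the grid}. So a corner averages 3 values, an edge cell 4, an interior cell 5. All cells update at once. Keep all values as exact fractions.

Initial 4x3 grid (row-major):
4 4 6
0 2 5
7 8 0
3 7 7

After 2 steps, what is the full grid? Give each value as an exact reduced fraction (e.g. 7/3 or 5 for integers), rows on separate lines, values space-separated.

Answer: 119/36 58/15 49/12
853/240 191/50 341/80
1093/240 487/100 1063/240
197/36 1283/240 191/36

Derivation:
After step 1:
  8/3 4 5
  13/4 19/5 13/4
  9/2 24/5 5
  17/3 25/4 14/3
After step 2:
  119/36 58/15 49/12
  853/240 191/50 341/80
  1093/240 487/100 1063/240
  197/36 1283/240 191/36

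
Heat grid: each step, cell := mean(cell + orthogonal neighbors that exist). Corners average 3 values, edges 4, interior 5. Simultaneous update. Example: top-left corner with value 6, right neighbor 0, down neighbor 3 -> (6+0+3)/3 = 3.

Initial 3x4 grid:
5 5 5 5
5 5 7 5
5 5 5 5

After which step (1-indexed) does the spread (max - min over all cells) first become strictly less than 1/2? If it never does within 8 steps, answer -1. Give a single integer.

Answer: 2

Derivation:
Step 1: max=11/2, min=5, spread=1/2
Step 2: max=273/50, min=5, spread=23/50
  -> spread < 1/2 first at step 2
Step 3: max=12811/2400, min=1013/200, spread=131/480
Step 4: max=114551/21600, min=18391/3600, spread=841/4320
Step 5: max=45742051/8640000, min=3693373/720000, spread=56863/345600
Step 6: max=410334341/77760000, min=33389543/6480000, spread=386393/3110400
Step 7: max=163913723131/31104000000, min=13380358813/2592000000, spread=26795339/248832000
Step 8: max=9815015714129/1866240000000, min=804686149667/155520000000, spread=254051069/2985984000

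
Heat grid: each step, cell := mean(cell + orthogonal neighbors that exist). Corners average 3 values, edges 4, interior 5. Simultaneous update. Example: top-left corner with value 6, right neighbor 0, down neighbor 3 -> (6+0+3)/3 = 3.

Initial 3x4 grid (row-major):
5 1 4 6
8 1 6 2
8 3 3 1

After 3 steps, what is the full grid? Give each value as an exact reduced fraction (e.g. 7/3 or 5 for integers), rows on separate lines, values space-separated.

Answer: 4769/1080 1397/360 113/30 863/240
147/32 827/200 1383/400 1111/320
5239/1080 2939/720 839/240 743/240

Derivation:
After step 1:
  14/3 11/4 17/4 4
  11/2 19/5 16/5 15/4
  19/3 15/4 13/4 2
After step 2:
  155/36 58/15 71/20 4
  203/40 19/5 73/20 259/80
  187/36 257/60 61/20 3
After step 3:
  4769/1080 1397/360 113/30 863/240
  147/32 827/200 1383/400 1111/320
  5239/1080 2939/720 839/240 743/240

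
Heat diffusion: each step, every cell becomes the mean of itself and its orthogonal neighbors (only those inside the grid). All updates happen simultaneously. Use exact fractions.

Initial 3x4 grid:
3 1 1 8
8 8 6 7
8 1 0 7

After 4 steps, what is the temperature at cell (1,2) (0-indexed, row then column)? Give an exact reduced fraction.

Answer: 142217/30000

Derivation:
Step 1: cell (1,2) = 22/5
Step 2: cell (1,2) = 237/50
Step 3: cell (1,2) = 2323/500
Step 4: cell (1,2) = 142217/30000
Full grid after step 4:
  67771/14400 330043/72000 1008389/216000 319067/64800
  4214881/864000 1693079/360000 142217/30000 118061/24000
  645539/129600 1036129/216000 1020889/216000 316567/64800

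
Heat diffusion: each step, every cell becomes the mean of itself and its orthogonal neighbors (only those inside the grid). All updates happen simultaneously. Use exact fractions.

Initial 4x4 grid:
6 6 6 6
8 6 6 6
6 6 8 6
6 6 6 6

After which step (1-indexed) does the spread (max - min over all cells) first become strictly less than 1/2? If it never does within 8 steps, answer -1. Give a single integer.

Step 1: max=20/3, min=6, spread=2/3
Step 2: max=391/60, min=6, spread=31/60
Step 3: max=5759/900, min=733/120, spread=523/1800
  -> spread < 1/2 first at step 3
Step 4: max=171947/27000, min=7373/1200, spread=12109/54000
Step 5: max=5139311/810000, min=668117/108000, spread=256867/1620000
Step 6: max=307541311/48600000, min=20111431/3240000, spread=2934923/24300000
Step 7: max=4606196969/729000000, min=201718231/32400000, spread=135073543/1458000000
Step 8: max=276003074629/43740000000, min=18188102879/2916000000, spread=795382861/10935000000

Answer: 3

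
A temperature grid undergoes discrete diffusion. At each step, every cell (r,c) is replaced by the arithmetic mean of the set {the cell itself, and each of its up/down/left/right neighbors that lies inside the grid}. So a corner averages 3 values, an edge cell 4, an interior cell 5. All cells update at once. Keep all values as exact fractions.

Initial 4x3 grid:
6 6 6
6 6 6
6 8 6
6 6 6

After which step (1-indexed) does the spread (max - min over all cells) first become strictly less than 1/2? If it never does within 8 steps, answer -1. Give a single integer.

Step 1: max=13/2, min=6, spread=1/2
Step 2: max=323/50, min=6, spread=23/50
  -> spread < 1/2 first at step 2
Step 3: max=15211/2400, min=1213/200, spread=131/480
Step 4: max=136151/21600, min=21991/3600, spread=841/4320
Step 5: max=54382051/8640000, min=4413373/720000, spread=56863/345600
Step 6: max=488094341/77760000, min=39869543/6480000, spread=386393/3110400
Step 7: max=195017723131/31104000000, min=15972358813/2592000000, spread=26795339/248832000
Step 8: max=11681255714129/1866240000000, min=960206149667/155520000000, spread=254051069/2985984000

Answer: 2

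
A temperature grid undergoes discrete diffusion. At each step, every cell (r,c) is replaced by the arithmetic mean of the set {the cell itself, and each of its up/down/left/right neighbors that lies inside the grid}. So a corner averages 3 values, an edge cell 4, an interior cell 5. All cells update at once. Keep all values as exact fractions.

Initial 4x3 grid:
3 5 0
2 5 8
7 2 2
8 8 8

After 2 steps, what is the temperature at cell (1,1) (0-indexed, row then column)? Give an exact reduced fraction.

Answer: 409/100

Derivation:
Step 1: cell (1,1) = 22/5
Step 2: cell (1,1) = 409/100
Full grid after step 2:
  65/18 919/240 34/9
  251/60 409/100 1049/240
  161/30 509/100 391/80
  227/36 749/120 35/6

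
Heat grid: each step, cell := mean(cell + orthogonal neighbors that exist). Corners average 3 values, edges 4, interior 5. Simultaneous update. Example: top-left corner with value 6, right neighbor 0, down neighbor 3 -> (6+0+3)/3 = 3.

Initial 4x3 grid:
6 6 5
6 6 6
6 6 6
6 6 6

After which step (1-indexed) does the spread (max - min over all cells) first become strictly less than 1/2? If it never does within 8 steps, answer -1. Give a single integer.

Answer: 1

Derivation:
Step 1: max=6, min=17/3, spread=1/3
  -> spread < 1/2 first at step 1
Step 2: max=6, min=103/18, spread=5/18
Step 3: max=6, min=1255/216, spread=41/216
Step 4: max=6, min=151303/25920, spread=4217/25920
Step 5: max=43121/7200, min=9122051/1555200, spread=38417/311040
Step 6: max=861403/144000, min=548671789/93312000, spread=1903471/18662400
Step 7: max=25804241/4320000, min=32991330911/5598720000, spread=18038617/223948800
Step 8: max=2319873241/388800000, min=1982271017149/335923200000, spread=883978523/13436928000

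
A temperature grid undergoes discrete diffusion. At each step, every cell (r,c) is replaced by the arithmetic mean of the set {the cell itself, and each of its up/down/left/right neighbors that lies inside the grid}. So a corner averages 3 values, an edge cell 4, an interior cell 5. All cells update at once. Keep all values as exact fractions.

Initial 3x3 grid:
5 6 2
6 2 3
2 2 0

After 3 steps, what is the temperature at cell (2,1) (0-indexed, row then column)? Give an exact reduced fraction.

Step 1: cell (2,1) = 3/2
Step 2: cell (2,1) = 103/40
Step 3: cell (2,1) = 1997/800
Full grid after step 3:
  4589/1080 52471/14400 3599/1080
  5719/1600 19877/6000 37171/14400
  6893/2160 1997/800 4993/2160

Answer: 1997/800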